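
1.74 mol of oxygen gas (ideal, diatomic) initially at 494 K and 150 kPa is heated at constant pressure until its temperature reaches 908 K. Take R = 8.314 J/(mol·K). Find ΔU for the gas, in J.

15000 J

V₁ = nRT₁/P₁ = 1.74×8.314×494/150 = 47.6 L.
Isobaric: P stays 150 kPa; V/T = const ⇒ T₂ = 908 K, V₂ = 87.6 L.
For an ideal gas ΔU = nCvΔT with Cv = (5/2)R = 20.8 J/(mol·K).
ΔU = 1.74×20.8×(908−494) = 15000 J.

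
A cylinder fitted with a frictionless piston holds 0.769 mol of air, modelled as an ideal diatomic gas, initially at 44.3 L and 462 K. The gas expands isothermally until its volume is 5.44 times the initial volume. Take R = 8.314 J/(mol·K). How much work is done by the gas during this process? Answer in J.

P₁ = nRT₁/V₁ = 0.769×8.314×462/44.3 = 66.7 kPa.
Isothermal: T stays 462 K; PV = const ⇒ V₂ = 241 L, P₂ = 12.3 kPa.
W = nRT ln(V₂/V₁) = 0.769×8.314×462×ln(5.44) = 5000 J.

5000 J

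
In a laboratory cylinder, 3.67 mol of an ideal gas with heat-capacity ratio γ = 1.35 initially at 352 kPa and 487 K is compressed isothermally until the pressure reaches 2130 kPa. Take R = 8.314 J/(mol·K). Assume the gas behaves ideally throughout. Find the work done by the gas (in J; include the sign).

-26800 J

V₁ = nRT₁/P₁ = 3.67×8.314×487/352 = 42.2 L.
Isothermal: T stays 487 K; PV = const ⇒ V₂ = 6.98 L, P₂ = 2130 kPa.
W = nRT ln(V₂/V₁) = 3.67×8.314×487×ln(0.165) = -26800 J.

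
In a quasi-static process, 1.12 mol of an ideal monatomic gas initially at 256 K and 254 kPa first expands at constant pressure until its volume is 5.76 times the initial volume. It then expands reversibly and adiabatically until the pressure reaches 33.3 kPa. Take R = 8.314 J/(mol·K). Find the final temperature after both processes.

654 K

V₁ = nRT₁/P₁ = 1.12×8.314×256/254 = 9.39 L.
Step 1 — Isobaric: P stays 254 kPa; V/T = const ⇒ T₂ = 1470 K, V₂ = 54.1 L.
W = PΔV = 254×(54.1−9.39) kPa·L = 11300 J.
ΔU = nCvΔT = 1.12×12.5×(1470−256) = 17000 J.
Q = ΔU + W = nCpΔT = 28400 J.
State after step 1: P = 254 kPa, V = 54.1 L, T = 1470 K.
Step 2 — Adiabatic: T₂/T₁ = (P₂/P₁)^((γ−1)/γ) ⇒ T₂ = 1470×(0.131)^0.400 = 654 K; V₂ = 183 L.
ΔU = nCvΔT = 1.12×12.5×(654−1470) = -11500 J.
Q = 0 for an adiabatic process, so W = −ΔU = 11500 J.
Net over both steps: W = 22800 J, Q = 28400 J, ΔU = 5560 J.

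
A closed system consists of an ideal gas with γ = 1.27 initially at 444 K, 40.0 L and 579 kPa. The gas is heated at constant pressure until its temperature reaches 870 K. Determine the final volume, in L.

Isobaric: P stays 579 kPa; V/T = const ⇒ T₂ = 870 K, V₂ = 78.4 L.

78.4 L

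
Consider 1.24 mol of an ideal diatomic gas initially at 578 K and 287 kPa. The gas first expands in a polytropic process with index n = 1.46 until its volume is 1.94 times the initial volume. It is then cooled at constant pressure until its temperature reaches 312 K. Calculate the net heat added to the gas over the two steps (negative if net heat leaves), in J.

V₁ = nRT₁/P₁ = 1.24×8.314×578/287 = 20.8 L.
Step 1 — Polytropic n=1.46: T₂ = T₁(V₁/V₂)^(n−1) = 578×(0.515)^0.46 = 426 K; P₂ = P₁(V₁/V₂)^n = 109 kPa.
W = (P₁V₁−P₂V₂)/(n−1) = (287×20.8−109×40.3)/0.46 = 3400 J.
ΔU = nCvΔT = 1.24×20.8×(426−578) = -3910 J.
Q = ΔU + W = -511 J.
State after step 1: P = 109 kPa, V = 40.3 L, T = 426 K.
Step 2 — Isobaric: P stays 109 kPa; V/T = const ⇒ T₂ = 312 K, V₂ = 29.5 L.
W = PΔV = 109×(29.5−40.3) kPa·L = -1180 J.
ΔU = nCvΔT = 1.24×20.8×(312−426) = -2940 J.
Q = ΔU + W = nCpΔT = -4120 J.
Net over both steps: W = 2230 J, Q = -4630 J, ΔU = -6860 J.

-4630 J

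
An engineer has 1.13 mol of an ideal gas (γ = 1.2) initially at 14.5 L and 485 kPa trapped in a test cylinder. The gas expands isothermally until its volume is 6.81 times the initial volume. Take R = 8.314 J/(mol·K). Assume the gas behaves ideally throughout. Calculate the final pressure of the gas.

71.2 kPa

T₁ = P₁V₁/(nR) = 485×14.5/(1.13×8.314) = 749 K.
Isothermal: T stays 749 K; PV = const ⇒ V₂ = 98.7 L, P₂ = 71.2 kPa.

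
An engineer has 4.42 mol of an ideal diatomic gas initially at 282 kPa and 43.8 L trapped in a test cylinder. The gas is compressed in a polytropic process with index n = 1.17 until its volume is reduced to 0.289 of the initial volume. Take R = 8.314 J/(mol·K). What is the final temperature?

415 K

T₁ = P₁V₁/(nR) = 282×43.8/(4.42×8.314) = 336 K.
Polytropic n=1.17: T₂ = T₁(V₁/V₂)^(n−1) = 336×(3.46)^0.17 = 415 K; P₂ = P₁(V₁/V₂)^n = 1210 kPa.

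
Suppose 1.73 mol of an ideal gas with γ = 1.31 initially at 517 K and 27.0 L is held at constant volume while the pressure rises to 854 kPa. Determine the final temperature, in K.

P₁ = nRT₁/V₁ = 1.73×8.314×517/27.0 = 275 kPa.
Isochoric: V stays 27.0 L; P/T = const ⇒ T₂ = 1600 K, P₂ = 854 kPa.

1600 K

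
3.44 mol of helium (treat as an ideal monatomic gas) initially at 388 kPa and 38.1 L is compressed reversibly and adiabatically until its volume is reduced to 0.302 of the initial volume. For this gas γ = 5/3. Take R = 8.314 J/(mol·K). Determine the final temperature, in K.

1150 K

T₁ = P₁V₁/(nR) = 388×38.1/(3.44×8.314) = 517 K.
Adiabatic: TV^(γ−1) = const ⇒ T₂ = 517×(3.31)^0.667 = 1150 K; PV^γ = const ⇒ P₂ = 2850 kPa.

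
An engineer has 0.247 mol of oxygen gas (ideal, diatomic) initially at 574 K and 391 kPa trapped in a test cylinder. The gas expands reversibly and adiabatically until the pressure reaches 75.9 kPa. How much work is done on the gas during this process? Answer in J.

-1100 J

V₁ = nRT₁/P₁ = 0.247×8.314×574/391 = 3.01 L.
Adiabatic: T₂/T₁ = (P₂/P₁)^((γ−1)/γ) ⇒ T₂ = 574×(0.194)^0.286 = 359 K; V₂ = 9.72 L.
ΔU = nCvΔT = 0.247×20.8×(359−574) = -1100 J.
Q = 0 for an adiabatic process, so W = −ΔU = 1100 J.
Work done on the gas = −W_by = -1100 J.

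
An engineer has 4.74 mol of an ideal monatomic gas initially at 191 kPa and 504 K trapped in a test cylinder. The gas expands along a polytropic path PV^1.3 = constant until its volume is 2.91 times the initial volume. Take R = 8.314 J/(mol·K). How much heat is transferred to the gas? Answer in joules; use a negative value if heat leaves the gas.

9980 J

V₁ = nRT₁/P₁ = 4.74×8.314×504/191 = 104 L.
Polytropic n=1.3: T₂ = T₁(V₁/V₂)^(n−1) = 504×(0.344)^0.30 = 366 K; P₂ = P₁(V₁/V₂)^n = 47.6 kPa.
W = (P₁V₁−P₂V₂)/(n−1) = (191×104−47.6×303)/0.30 = 18200 J.
ΔU = nCvΔT = 4.74×12.5×(366−504) = -8170 J.
Q = ΔU + W = 9980 J.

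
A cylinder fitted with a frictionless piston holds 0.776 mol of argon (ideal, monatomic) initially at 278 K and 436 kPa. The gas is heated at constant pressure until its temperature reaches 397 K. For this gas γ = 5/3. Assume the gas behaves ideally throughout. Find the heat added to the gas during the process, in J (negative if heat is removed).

1920 J

V₁ = nRT₁/P₁ = 0.776×8.314×278/436 = 4.11 L.
Isobaric: P stays 436 kPa; V/T = const ⇒ T₂ = 397 K, V₂ = 5.87 L.
W = PΔV = 436×(5.87−4.11) kPa·L = 768 J.
ΔU = nCvΔT = 0.776×12.5×(397−278) = 1150 J.
Q = ΔU + W = nCpΔT = 1920 J.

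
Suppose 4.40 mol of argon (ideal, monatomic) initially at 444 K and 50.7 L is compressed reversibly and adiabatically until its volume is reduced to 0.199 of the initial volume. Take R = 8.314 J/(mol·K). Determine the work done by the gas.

P₁ = nRT₁/V₁ = 4.40×8.314×444/50.7 = 320 kPa.
Adiabatic: TV^(γ−1) = const ⇒ T₂ = 444×(5.03)^0.667 = 1300 K; PV^γ = const ⇒ P₂ = 4720 kPa.
ΔU = nCvΔT = 4.40×12.5×(1300−444) = 47100 J.
Q = 0 for an adiabatic process, so W = −ΔU = -47100 J.

-47100 J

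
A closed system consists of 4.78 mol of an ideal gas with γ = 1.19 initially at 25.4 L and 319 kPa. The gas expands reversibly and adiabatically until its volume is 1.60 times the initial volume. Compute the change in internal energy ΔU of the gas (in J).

-3640 J

T₁ = P₁V₁/(nR) = 319×25.4/(4.78×8.314) = 204 K.
Adiabatic: TV^(γ−1) = const ⇒ T₂ = 204×(0.625)^0.190 = 186 K; PV^γ = const ⇒ P₂ = 182 kPa.
For an ideal gas ΔU = nCvΔT with Cv = R/(γ−1) = 43.8 J/(mol·K).
ΔU = 4.78×43.8×(186−204) = -3640 J.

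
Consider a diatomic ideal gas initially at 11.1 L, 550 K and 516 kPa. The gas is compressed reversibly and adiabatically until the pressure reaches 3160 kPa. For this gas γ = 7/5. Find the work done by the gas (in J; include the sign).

n = P₁V₁/(RT₁) = 516×11.1/(8.314×550) = 1.25 mol.
Adiabatic: T₂/T₁ = (P₂/P₁)^((γ−1)/γ) ⇒ T₂ = 550×(6.12)^0.286 = 923 K; V₂ = 3.04 L.
ΔU = nCvΔT = 1.25×20.8×(923−550) = 9710 J.
Q = 0 for an adiabatic process, so W = −ΔU = -9710 J.

-9710 J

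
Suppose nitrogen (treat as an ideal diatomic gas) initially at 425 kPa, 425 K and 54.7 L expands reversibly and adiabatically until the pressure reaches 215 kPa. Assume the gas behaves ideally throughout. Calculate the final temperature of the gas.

Adiabatic: T₂/T₁ = (P₂/P₁)^((γ−1)/γ) ⇒ T₂ = 425×(0.506)^0.286 = 350 K; V₂ = 89.0 L.

350 K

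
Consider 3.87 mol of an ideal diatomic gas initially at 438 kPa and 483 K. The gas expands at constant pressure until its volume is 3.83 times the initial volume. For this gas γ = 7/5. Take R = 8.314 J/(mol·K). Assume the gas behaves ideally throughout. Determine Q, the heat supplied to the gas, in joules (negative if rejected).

154000 J

V₁ = nRT₁/P₁ = 3.87×8.314×483/438 = 35.5 L.
Isobaric: P stays 438 kPa; V/T = const ⇒ T₂ = 1850 K, V₂ = 136 L.
W = PΔV = 438×(136−35.5) kPa·L = 44000 J.
ΔU = nCvΔT = 3.87×20.8×(1850−483) = 110000 J.
Q = ΔU + W = nCpΔT = 154000 J.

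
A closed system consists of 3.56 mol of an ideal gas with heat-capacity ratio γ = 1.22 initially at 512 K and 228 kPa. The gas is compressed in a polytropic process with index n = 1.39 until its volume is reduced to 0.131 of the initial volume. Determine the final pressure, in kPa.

V₁ = nRT₁/P₁ = 3.56×8.314×512/228 = 66.5 L.
Polytropic n=1.39: T₂ = T₁(V₁/V₂)^(n−1) = 512×(7.63)^0.39 = 1130 K; P₂ = P₁(V₁/V₂)^n = 3850 kPa.

3850 kPa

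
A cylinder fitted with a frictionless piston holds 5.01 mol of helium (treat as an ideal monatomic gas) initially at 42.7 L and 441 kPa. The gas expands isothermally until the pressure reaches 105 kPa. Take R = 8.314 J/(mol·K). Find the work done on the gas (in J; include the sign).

T₁ = P₁V₁/(nR) = 441×42.7/(5.01×8.314) = 452 K.
Isothermal: T stays 452 K; PV = const ⇒ V₂ = 179 L, P₂ = 105 kPa.
W = nRT ln(V₂/V₁) = 5.01×8.314×452×ln(4.20) = 27000 J.
Work done on the gas = −W_by = -27000 J.

-27000 J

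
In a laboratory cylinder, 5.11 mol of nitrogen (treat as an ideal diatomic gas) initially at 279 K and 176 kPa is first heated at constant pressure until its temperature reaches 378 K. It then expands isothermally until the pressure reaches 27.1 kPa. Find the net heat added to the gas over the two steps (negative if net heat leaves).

V₁ = nRT₁/P₁ = 5.11×8.314×279/176 = 67.3 L.
Step 1 — Isobaric: P stays 176 kPa; V/T = const ⇒ T₂ = 378 K, V₂ = 91.2 L.
W = PΔV = 176×(91.2−67.3) kPa·L = 4210 J.
ΔU = nCvΔT = 5.11×20.8×(378−279) = 10500 J.
Q = ΔU + W = nCpΔT = 14700 J.
State after step 1: P = 176 kPa, V = 91.2 L, T = 378 K.
Step 2 — Isothermal: T stays 378 K; PV = const ⇒ V₂ = 593 L, P₂ = 27.1 kPa.
ΔU = 0 (ideal gas, T constant).
W = nRT ln(V₂/V₁) = 5.11×8.314×378×ln(6.49) = 30000 J.
Q = ΔU + W = 30000 J.
Net over both steps: W = 34300 J, Q = 44800 J, ΔU = 10500 J.

44800 J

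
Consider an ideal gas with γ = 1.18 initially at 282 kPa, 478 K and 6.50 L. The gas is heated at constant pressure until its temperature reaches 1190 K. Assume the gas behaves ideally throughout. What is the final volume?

16.2 L

Isobaric: P stays 282 kPa; V/T = const ⇒ T₂ = 1190 K, V₂ = 16.2 L.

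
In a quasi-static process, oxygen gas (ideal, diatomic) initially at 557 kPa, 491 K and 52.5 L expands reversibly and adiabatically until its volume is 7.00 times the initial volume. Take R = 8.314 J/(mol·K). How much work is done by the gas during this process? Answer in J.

39500 J

n = P₁V₁/(RT₁) = 557×52.5/(8.314×491) = 7.16 mol.
Adiabatic: TV^(γ−1) = const ⇒ T₂ = 491×(0.143)^0.400 = 225 K; PV^γ = const ⇒ P₂ = 36.5 kPa.
ΔU = nCvΔT = 7.16×20.8×(225−491) = -39500 J.
Q = 0 for an adiabatic process, so W = −ΔU = 39500 J.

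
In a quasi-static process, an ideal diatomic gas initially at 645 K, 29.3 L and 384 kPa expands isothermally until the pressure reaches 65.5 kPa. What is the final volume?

Isothermal: T stays 645 K; PV = const ⇒ V₂ = 172 L, P₂ = 65.5 kPa.

172 L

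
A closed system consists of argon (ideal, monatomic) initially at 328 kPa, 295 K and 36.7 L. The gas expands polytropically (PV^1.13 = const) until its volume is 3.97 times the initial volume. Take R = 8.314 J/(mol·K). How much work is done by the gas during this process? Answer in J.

15200 J

n = P₁V₁/(RT₁) = 328×36.7/(8.314×295) = 4.91 mol.
Polytropic n=1.13: T₂ = T₁(V₁/V₂)^(n−1) = 295×(0.252)^0.13 = 247 K; P₂ = P₁(V₁/V₂)^n = 69.1 kPa.
W = (P₁V₁−P₂V₂)/(n−1) = (328×36.7−69.1×146)/0.13 = 15200 J.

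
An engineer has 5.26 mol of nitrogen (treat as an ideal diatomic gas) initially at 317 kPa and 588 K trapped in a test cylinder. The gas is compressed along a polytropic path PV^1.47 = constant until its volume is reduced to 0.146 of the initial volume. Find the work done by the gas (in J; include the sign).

-80400 J

V₁ = nRT₁/P₁ = 5.26×8.314×588/317 = 81.1 L.
Polytropic n=1.47: T₂ = T₁(V₁/V₂)^(n−1) = 588×(6.85)^0.47 = 1450 K; P₂ = P₁(V₁/V₂)^n = 5360 kPa.
W = (P₁V₁−P₂V₂)/(n−1) = (317×81.1−5360×11.8)/0.47 = -80400 J.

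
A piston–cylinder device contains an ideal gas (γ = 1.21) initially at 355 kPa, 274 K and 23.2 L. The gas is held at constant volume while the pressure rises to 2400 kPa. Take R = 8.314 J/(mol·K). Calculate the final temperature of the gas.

1850 K

Isochoric: V stays 23.2 L; P/T = const ⇒ T₂ = 1850 K, P₂ = 2400 kPa.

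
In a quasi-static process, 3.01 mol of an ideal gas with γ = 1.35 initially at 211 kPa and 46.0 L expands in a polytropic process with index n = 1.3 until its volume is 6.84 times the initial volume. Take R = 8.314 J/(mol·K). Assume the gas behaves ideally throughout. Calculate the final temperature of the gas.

T₁ = P₁V₁/(nR) = 211×46.0/(3.01×8.314) = 388 K.
Polytropic n=1.3: T₂ = T₁(V₁/V₂)^(n−1) = 388×(0.146)^0.30 = 218 K; P₂ = P₁(V₁/V₂)^n = 17.3 kPa.

218 K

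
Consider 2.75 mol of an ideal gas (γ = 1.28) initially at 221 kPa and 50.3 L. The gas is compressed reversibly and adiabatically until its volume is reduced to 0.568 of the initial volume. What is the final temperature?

570 K

T₁ = P₁V₁/(nR) = 221×50.3/(2.75×8.314) = 486 K.
Adiabatic: TV^(γ−1) = const ⇒ T₂ = 486×(1.76)^0.280 = 570 K; PV^γ = const ⇒ P₂ = 456 kPa.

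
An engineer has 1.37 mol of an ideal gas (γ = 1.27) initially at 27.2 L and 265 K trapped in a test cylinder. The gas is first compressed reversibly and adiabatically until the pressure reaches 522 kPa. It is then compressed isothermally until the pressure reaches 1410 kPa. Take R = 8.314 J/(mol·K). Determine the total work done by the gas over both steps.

-8530 J

P₁ = nRT₁/V₁ = 1.37×8.314×265/27.2 = 111 kPa.
Step 1 — Adiabatic: T₂/T₁ = (P₂/P₁)^((γ−1)/γ) ⇒ T₂ = 265×(4.70)^0.213 = 368 K; V₂ = 8.04 L.
ΔU = nCvΔT = 1.37×30.8×(368−265) = 4360 J.
Q = 0 for an adiabatic process, so W = −ΔU = -4360 J.
State after step 1: P = 522 kPa, V = 8.04 L, T = 368 K.
Step 2 — Isothermal: T stays 368 K; PV = const ⇒ V₂ = 2.98 L, P₂ = 1410 kPa.
ΔU = 0 (ideal gas, T constant).
W = nRT ln(V₂/V₁) = 1.37×8.314×368×ln(0.370) = -4170 J.
Q = ΔU + W = -4170 J.
Net over both steps: W = -8530 J, Q = -4170 J, ΔU = 4360 J.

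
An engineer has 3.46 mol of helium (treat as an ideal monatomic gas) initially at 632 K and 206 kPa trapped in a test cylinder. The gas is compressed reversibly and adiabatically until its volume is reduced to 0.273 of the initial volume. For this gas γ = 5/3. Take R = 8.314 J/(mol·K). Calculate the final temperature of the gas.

V₁ = nRT₁/P₁ = 3.46×8.314×632/206 = 88.3 L.
Adiabatic: TV^(γ−1) = const ⇒ T₂ = 632×(3.66)^0.667 = 1500 K; PV^γ = const ⇒ P₂ = 1790 kPa.

1500 K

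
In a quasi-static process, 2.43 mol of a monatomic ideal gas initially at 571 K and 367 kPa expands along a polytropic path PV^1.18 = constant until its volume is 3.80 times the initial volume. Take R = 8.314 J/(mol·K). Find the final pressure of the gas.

V₁ = nRT₁/P₁ = 2.43×8.314×571/367 = 31.4 L.
Polytropic n=1.18: T₂ = T₁(V₁/V₂)^(n−1) = 571×(0.263)^0.18 = 449 K; P₂ = P₁(V₁/V₂)^n = 75.9 kPa.

75.9 kPa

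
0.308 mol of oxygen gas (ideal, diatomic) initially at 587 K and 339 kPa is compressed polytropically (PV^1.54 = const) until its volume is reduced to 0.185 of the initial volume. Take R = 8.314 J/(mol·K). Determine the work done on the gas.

V₁ = nRT₁/P₁ = 0.308×8.314×587/339 = 4.43 L.
Polytropic n=1.54: T₂ = T₁(V₁/V₂)^(n−1) = 587×(5.41)^0.54 = 1460 K; P₂ = P₁(V₁/V₂)^n = 4560 kPa.
W = (P₁V₁−P₂V₂)/(n−1) = (339×4.43−4560×0.820)/0.54 = -4140 J.
Work done on the gas = −W_by = 4140 J.

4140 J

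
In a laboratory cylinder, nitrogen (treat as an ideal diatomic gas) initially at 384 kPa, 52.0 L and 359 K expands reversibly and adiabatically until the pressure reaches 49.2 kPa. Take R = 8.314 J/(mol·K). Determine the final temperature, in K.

200 K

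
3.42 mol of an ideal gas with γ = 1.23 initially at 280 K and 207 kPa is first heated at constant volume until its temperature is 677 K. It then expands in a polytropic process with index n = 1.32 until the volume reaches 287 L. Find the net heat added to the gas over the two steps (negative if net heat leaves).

37900 J

V₁ = nRT₁/P₁ = 3.42×8.314×280/207 = 38.5 L.
Step 1 — Isochoric: V stays 38.5 L; P/T = const ⇒ T₂ = 677 K, P₂ = 500 kPa.
W = 0 (no volume change).
ΔU = nCvΔT = 3.42×36.1×(677−280) = 49100 J.
Q = ΔU = 49100 J.
State after step 1: P = 500 kPa, V = 38.5 L, T = 677 K.
Step 2 — Polytropic n=1.32: T₂ = T₁(V₁/V₂)^(n−1) = 677×(0.134)^0.32 = 356 K; P₂ = P₁(V₁/V₂)^n = 35.3 kPa.
W = (P₁V₁−P₂V₂)/(n−1) = (500×38.5−35.3×287)/0.32 = 28500 J.
ΔU = nCvΔT = 3.42×36.1×(356−677) = -39700 J.
Q = ΔU + W = -11200 J.
Net over both steps: W = 28500 J, Q = 37900 J, ΔU = 9380 J.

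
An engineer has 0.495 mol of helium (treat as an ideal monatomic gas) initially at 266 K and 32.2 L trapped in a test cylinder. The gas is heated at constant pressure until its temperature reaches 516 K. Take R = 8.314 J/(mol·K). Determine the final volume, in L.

62.5 L

P₁ = nRT₁/V₁ = 0.495×8.314×266/32.2 = 34.0 kPa.
Isobaric: P stays 34.0 kPa; V/T = const ⇒ T₂ = 516 K, V₂ = 62.5 L.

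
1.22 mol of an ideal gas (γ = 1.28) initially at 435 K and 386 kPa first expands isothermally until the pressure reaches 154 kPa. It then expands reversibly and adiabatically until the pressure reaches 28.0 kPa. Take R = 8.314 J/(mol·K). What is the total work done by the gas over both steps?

V₁ = nRT₁/P₁ = 1.22×8.314×435/386 = 11.4 L.
Step 1 — Isothermal: T stays 435 K; PV = const ⇒ V₂ = 28.7 L, P₂ = 154 kPa.
ΔU = 0 (ideal gas, T constant).
W = nRT ln(V₂/V₁) = 1.22×8.314×435×ln(2.51) = 4050 J.
Q = ΔU + W = 4050 J.
State after step 1: P = 154 kPa, V = 28.7 L, T = 435 K.
Step 2 — Adiabatic: T₂/T₁ = (P₂/P₁)^((γ−1)/γ) ⇒ T₂ = 435×(0.182)^0.219 = 300 K; V₂ = 109 L.
ΔU = nCvΔT = 1.22×29.7×(300−435) = -4910 J.
Q = 0 for an adiabatic process, so W = −ΔU = 4910 J.
Net over both steps: W = 8960 J, Q = 4050 J, ΔU = -4910 J.

8960 J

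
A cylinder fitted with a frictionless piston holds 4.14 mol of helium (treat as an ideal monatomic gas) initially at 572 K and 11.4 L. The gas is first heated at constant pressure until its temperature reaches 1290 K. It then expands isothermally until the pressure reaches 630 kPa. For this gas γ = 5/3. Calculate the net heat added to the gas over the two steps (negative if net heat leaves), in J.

107000 J

P₁ = nRT₁/V₁ = 4.14×8.314×572/11.4 = 1730 kPa.
Step 1 — Isobaric: P stays 1730 kPa; V/T = const ⇒ T₂ = 1290 K, V₂ = 25.7 L.
W = PΔV = 1730×(25.7−11.4) kPa·L = 24700 J.
ΔU = nCvΔT = 4.14×12.5×(1290−572) = 37100 J.
Q = ΔU + W = nCpΔT = 61800 J.
State after step 1: P = 1730 kPa, V = 25.7 L, T = 1290 K.
Step 2 — Isothermal: T stays 1290 K; PV = const ⇒ V₂ = 70.5 L, P₂ = 630 kPa.
ΔU = 0 (ideal gas, T constant).
W = nRT ln(V₂/V₁) = 4.14×8.314×1290×ln(2.74) = 44800 J.
Q = ΔU + W = 44800 J.
Net over both steps: W = 69500 J, Q = 107000 J, ΔU = 37100 J.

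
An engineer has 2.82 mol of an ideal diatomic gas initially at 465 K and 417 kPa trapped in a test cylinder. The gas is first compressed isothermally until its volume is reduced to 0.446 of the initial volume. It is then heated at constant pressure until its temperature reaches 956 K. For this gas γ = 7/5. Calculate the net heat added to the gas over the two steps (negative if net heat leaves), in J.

V₁ = nRT₁/P₁ = 2.82×8.314×465/417 = 26.1 L.
Step 1 — Isothermal: T stays 465 K; PV = const ⇒ V₂ = 11.7 L, P₂ = 935 kPa.
ΔU = 0 (ideal gas, T constant).
W = nRT ln(V₂/V₁) = 2.82×8.314×465×ln(0.446) = -8800 J.
Q = ΔU + W = -8800 J.
State after step 1: P = 935 kPa, V = 11.7 L, T = 465 K.
Step 2 — Isobaric: P stays 935 kPa; V/T = const ⇒ T₂ = 956 K, V₂ = 24.0 L.
W = PΔV = 935×(24.0−11.7) kPa·L = 11500 J.
ΔU = nCvΔT = 2.82×20.8×(956−465) = 28800 J.
Q = ΔU + W = nCpΔT = 40300 J.
Net over both steps: W = 2710 J, Q = 31500 J, ΔU = 28800 J.

31500 J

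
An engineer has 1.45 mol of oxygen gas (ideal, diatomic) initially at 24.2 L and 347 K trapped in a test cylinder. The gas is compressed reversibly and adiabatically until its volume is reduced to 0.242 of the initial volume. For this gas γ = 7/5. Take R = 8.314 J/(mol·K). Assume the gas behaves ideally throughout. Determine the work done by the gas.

-7990 J

P₁ = nRT₁/V₁ = 1.45×8.314×347/24.2 = 173 kPa.
Adiabatic: TV^(γ−1) = const ⇒ T₂ = 347×(4.13)^0.400 = 612 K; PV^γ = const ⇒ P₂ = 1260 kPa.
ΔU = nCvΔT = 1.45×20.8×(612−347) = 7990 J.
Q = 0 for an adiabatic process, so W = −ΔU = -7990 J.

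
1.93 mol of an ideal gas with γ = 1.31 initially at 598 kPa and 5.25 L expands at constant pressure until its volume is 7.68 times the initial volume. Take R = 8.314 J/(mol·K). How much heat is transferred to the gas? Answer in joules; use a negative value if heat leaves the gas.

88600 J

T₁ = P₁V₁/(nR) = 598×5.25/(1.93×8.314) = 196 K.
Isobaric: P stays 598 kPa; V/T = const ⇒ T₂ = 1500 K, V₂ = 40.3 L.
W = PΔV = 598×(40.3−5.25) kPa·L = 21000 J.
ΔU = nCvΔT = 1.93×26.8×(1500−196) = 67700 J.
Q = ΔU + W = nCpΔT = 88600 J.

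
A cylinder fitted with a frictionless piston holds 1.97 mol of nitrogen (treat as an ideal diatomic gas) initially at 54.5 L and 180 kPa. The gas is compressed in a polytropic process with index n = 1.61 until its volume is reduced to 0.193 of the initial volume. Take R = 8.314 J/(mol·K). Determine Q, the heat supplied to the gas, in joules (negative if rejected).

T₁ = P₁V₁/(nR) = 180×54.5/(1.97×8.314) = 599 K.
Polytropic n=1.61: T₂ = T₁(V₁/V₂)^(n−1) = 599×(5.18)^0.61 = 1630 K; P₂ = P₁(V₁/V₂)^n = 2540 kPa.
W = (P₁V₁−P₂V₂)/(n−1) = (180×54.5−2540×10.5)/0.61 = -27800 J.
ΔU = nCvΔT = 1.97×20.8×(1630−599) = 42400 J.
Q = ΔU + W = 14600 J.

14600 J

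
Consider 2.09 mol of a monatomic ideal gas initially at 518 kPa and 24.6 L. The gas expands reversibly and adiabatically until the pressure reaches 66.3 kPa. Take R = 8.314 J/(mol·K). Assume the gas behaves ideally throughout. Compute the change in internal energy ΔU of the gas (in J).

T₁ = P₁V₁/(nR) = 518×24.6/(2.09×8.314) = 733 K.
Adiabatic: T₂/T₁ = (P₂/P₁)^((γ−1)/γ) ⇒ T₂ = 733×(0.128)^0.400 = 322 K; V₂ = 84.5 L.
For an ideal gas ΔU = nCvΔT with Cv = (3/2)R = 12.5 J/(mol·K).
ΔU = 2.09×12.5×(322−733) = -10700 J.

-10700 J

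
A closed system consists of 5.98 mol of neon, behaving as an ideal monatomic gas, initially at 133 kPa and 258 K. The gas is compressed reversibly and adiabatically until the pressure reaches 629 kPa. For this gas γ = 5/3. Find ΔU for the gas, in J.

16600 J

V₁ = nRT₁/P₁ = 5.98×8.314×258/133 = 96.4 L.
Adiabatic: T₂/T₁ = (P₂/P₁)^((γ−1)/γ) ⇒ T₂ = 258×(4.73)^0.400 = 480 K; V₂ = 38.0 L.
For an ideal gas ΔU = nCvΔT with Cv = (3/2)R = 12.5 J/(mol·K).
ΔU = 5.98×12.5×(480−258) = 16600 J.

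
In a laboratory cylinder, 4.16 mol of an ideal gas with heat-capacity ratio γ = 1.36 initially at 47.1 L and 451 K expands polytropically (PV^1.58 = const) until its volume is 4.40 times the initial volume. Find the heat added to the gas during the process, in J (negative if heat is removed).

P₁ = nRT₁/V₁ = 4.16×8.314×451/47.1 = 331 kPa.
Polytropic n=1.58: T₂ = T₁(V₁/V₂)^(n−1) = 451×(0.227)^0.58 = 191 K; P₂ = P₁(V₁/V₂)^n = 31.9 kPa.
W = (P₁V₁−P₂V₂)/(n−1) = (331×47.1−31.9×207)/0.58 = 15500 J.
ΔU = nCvΔT = 4.16×23.1×(191−451) = -25000 J.
Q = ΔU + W = -9480 J.

-9480 J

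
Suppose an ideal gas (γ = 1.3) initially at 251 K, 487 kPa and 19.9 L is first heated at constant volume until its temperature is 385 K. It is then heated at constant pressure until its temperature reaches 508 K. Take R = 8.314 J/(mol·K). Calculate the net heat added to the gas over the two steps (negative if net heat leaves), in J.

37800 J

n = P₁V₁/(RT₁) = 487×19.9/(8.314×251) = 4.64 mol.
Step 1 — Isochoric: V stays 19.9 L; P/T = const ⇒ T₂ = 385 K, P₂ = 747 kPa.
W = 0 (no volume change).
ΔU = nCvΔT = 4.64×27.7×(385−251) = 17200 J.
Q = ΔU = 17200 J.
State after step 1: P = 747 kPa, V = 19.9 L, T = 385 K.
Step 2 — Isobaric: P stays 747 kPa; V/T = const ⇒ T₂ = 508 K, V₂ = 26.3 L.
W = PΔV = 747×(26.3−19.9) kPa·L = 4750 J.
ΔU = nCvΔT = 4.64×27.7×(508−385) = 15800 J.
Q = ΔU + W = nCpΔT = 20600 J.
Net over both steps: W = 4750 J, Q = 37800 J, ΔU = 33100 J.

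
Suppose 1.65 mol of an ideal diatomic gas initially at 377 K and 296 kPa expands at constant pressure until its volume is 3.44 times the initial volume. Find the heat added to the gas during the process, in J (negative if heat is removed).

V₁ = nRT₁/P₁ = 1.65×8.314×377/296 = 17.5 L.
Isobaric: P stays 296 kPa; V/T = const ⇒ T₂ = 1300 K, V₂ = 60.1 L.
W = PΔV = 296×(60.1−17.5) kPa·L = 12600 J.
ΔU = nCvΔT = 1.65×20.8×(1300−377) = 31500 J.
Q = ΔU + W = nCpΔT = 44200 J.

44200 J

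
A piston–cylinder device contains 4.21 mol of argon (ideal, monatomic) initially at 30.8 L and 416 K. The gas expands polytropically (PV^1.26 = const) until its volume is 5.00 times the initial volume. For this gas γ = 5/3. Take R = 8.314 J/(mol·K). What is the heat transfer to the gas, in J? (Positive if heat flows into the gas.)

11700 J

P₁ = nRT₁/V₁ = 4.21×8.314×416/30.8 = 473 kPa.
Polytropic n=1.26: T₂ = T₁(V₁/V₂)^(n−1) = 416×(0.200)^0.26 = 274 K; P₂ = P₁(V₁/V₂)^n = 62.2 kPa.
W = (P₁V₁−P₂V₂)/(n−1) = (473×30.8−62.2×154)/0.26 = 19100 J.
ΔU = nCvΔT = 4.21×12.5×(274−416) = -7470 J.
Q = ΔU + W = 11700 J.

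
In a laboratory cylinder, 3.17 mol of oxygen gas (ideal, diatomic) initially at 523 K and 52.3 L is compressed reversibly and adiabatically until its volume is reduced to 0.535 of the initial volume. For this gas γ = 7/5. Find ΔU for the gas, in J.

P₁ = nRT₁/V₁ = 3.17×8.314×523/52.3 = 264 kPa.
Adiabatic: TV^(γ−1) = const ⇒ T₂ = 523×(1.87)^0.400 = 672 K; PV^γ = const ⇒ P₂ = 633 kPa.
For an ideal gas ΔU = nCvΔT with Cv = (5/2)R = 20.8 J/(mol·K).
ΔU = 3.17×20.8×(672−523) = 9800 J.

9800 J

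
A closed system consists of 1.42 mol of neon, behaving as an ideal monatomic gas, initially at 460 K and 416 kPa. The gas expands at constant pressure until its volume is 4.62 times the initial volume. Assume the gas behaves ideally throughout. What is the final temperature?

2130 K

V₁ = nRT₁/P₁ = 1.42×8.314×460/416 = 13.1 L.
Isobaric: P stays 416 kPa; V/T = const ⇒ T₂ = 2130 K, V₂ = 60.3 L.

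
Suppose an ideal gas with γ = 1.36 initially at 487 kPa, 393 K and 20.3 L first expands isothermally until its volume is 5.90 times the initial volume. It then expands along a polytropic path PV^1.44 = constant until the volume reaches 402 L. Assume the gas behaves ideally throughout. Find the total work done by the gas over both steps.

26800 J

n = P₁V₁/(RT₁) = 487×20.3/(8.314×393) = 3.03 mol.
Step 1 — Isothermal: T stays 393 K; PV = const ⇒ V₂ = 120 L, P₂ = 82.5 kPa.
ΔU = 0 (ideal gas, T constant).
W = nRT ln(V₂/V₁) = 3.03×8.314×393×ln(5.90) = 17500 J.
Q = ΔU + W = 17500 J.
State after step 1: P = 82.5 kPa, V = 120 L, T = 393 K.
Step 2 — Polytropic n=1.44: T₂ = T₁(V₁/V₂)^(n−1) = 393×(0.298)^0.44 = 231 K; P₂ = P₁(V₁/V₂)^n = 14.4 kPa.
W = (P₁V₁−P₂V₂)/(n−1) = (82.5×120−14.4×402)/0.44 = 9280 J.
ΔU = nCvΔT = 3.03×23.1×(231−393) = -11300 J.
Q = ΔU + W = -2060 J.
Net over both steps: W = 26800 J, Q = 15500 J, ΔU = -11300 J.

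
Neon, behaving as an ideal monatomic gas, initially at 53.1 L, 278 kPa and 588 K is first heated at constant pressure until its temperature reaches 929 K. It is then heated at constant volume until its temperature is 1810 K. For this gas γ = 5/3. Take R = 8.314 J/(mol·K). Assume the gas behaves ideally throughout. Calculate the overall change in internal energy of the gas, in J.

46000 J

n = P₁V₁/(RT₁) = 278×53.1/(8.314×588) = 3.02 mol.
Step 1 — Isobaric: P stays 278 kPa; V/T = const ⇒ T₂ = 929 K, V₂ = 83.9 L.
W = PΔV = 278×(83.9−53.1) kPa·L = 8560 J.
ΔU = nCvΔT = 3.02×12.5×(929−588) = 12800 J.
Q = ΔU + W = nCpΔT = 21400 J.
State after step 1: P = 278 kPa, V = 83.9 L, T = 929 K.
Step 2 — Isochoric: V stays 83.9 L; P/T = const ⇒ T₂ = 1810 K, P₂ = 542 kPa.
W = 0 (no volume change).
ΔU = nCvΔT = 3.02×12.5×(1810−929) = 33200 J.
Q = ΔU = 33200 J.
Net over both steps: W = 8560 J, Q = 54600 J, ΔU = 46000 J.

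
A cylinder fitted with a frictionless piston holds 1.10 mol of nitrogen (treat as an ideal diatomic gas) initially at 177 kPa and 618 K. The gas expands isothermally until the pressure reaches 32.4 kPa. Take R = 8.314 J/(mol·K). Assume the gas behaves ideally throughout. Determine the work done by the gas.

9600 J

V₁ = nRT₁/P₁ = 1.10×8.314×618/177 = 31.9 L.
Isothermal: T stays 618 K; PV = const ⇒ V₂ = 174 L, P₂ = 32.4 kPa.
W = nRT ln(V₂/V₁) = 1.10×8.314×618×ln(5.46) = 9600 J.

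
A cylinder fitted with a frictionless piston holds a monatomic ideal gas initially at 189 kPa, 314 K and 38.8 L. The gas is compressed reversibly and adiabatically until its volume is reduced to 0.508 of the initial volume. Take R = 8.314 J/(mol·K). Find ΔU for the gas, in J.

6280 J

n = P₁V₁/(RT₁) = 189×38.8/(8.314×314) = 2.81 mol.
Adiabatic: TV^(γ−1) = const ⇒ T₂ = 314×(1.97)^0.667 = 493 K; PV^γ = const ⇒ P₂ = 584 kPa.
For an ideal gas ΔU = nCvΔT with Cv = (3/2)R = 12.5 J/(mol·K).
ΔU = 2.81×12.5×(493−314) = 6280 J.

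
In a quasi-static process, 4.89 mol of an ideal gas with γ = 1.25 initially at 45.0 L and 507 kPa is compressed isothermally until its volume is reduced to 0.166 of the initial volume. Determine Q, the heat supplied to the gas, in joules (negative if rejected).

-41000 J

T₁ = P₁V₁/(nR) = 507×45.0/(4.89×8.314) = 561 K.
Isothermal: T stays 561 K; PV = const ⇒ V₂ = 7.47 L, P₂ = 3050 kPa.
ΔU = 0 (ideal gas, T constant).
W = nRT ln(V₂/V₁) = 4.89×8.314×561×ln(0.166) = -41000 J.
Q = ΔU + W = -41000 J.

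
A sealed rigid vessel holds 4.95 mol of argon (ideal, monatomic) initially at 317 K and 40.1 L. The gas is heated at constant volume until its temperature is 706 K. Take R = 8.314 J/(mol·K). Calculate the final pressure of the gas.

725 kPa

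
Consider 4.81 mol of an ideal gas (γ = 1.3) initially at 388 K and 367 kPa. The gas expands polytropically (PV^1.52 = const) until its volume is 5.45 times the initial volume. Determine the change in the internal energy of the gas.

V₁ = nRT₁/P₁ = 4.81×8.314×388/367 = 42.3 L.
Polytropic n=1.52: T₂ = T₁(V₁/V₂)^(n−1) = 388×(0.183)^0.52 = 161 K; P₂ = P₁(V₁/V₂)^n = 27.9 kPa.
For an ideal gas ΔU = nCvΔT with Cv = R/(γ−1) = 27.7 J/(mol·K).
ΔU = 4.81×27.7×(161−388) = -30300 J.

-30300 J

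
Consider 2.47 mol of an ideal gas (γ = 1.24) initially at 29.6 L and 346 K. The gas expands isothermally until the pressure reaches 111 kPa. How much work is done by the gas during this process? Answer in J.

5480 J

P₁ = nRT₁/V₁ = 2.47×8.314×346/29.6 = 240 kPa.
Isothermal: T stays 346 K; PV = const ⇒ V₂ = 64.0 L, P₂ = 111 kPa.
W = nRT ln(V₂/V₁) = 2.47×8.314×346×ln(2.16) = 5480 J.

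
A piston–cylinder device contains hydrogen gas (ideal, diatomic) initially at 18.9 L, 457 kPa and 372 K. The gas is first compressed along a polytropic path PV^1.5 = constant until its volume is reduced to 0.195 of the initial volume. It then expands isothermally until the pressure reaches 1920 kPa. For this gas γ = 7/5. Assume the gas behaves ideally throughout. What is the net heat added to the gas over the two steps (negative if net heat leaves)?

25300 J

n = P₁V₁/(RT₁) = 457×18.9/(8.314×372) = 2.79 mol.
Step 1 — Polytropic n=1.5: T₂ = T₁(V₁/V₂)^(n−1) = 372×(5.13)^0.50 = 842 K; P₂ = P₁(V₁/V₂)^n = 5310 kPa.
W = (P₁V₁−P₂V₂)/(n−1) = (457×18.9−5310×3.69)/0.50 = -21800 J.
ΔU = nCvΔT = 2.79×20.8×(842−372) = 27300 J.
Q = ΔU + W = 5460 J.
State after step 1: P = 5310 kPa, V = 3.69 L, T = 842 K.
Step 2 — Isothermal: T stays 842 K; PV = const ⇒ V₂ = 10.2 L, P₂ = 1920 kPa.
ΔU = 0 (ideal gas, T constant).
W = nRT ln(V₂/V₁) = 2.79×8.314×842×ln(2.76) = 19900 J.
Q = ΔU + W = 19900 J.
Net over both steps: W = -1960 J, Q = 25300 J, ΔU = 27300 J.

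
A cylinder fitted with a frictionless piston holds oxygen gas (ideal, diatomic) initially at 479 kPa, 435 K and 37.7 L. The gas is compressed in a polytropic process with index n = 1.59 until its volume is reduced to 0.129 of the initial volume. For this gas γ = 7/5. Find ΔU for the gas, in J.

n = P₁V₁/(RT₁) = 479×37.7/(8.314×435) = 4.99 mol.
Polytropic n=1.59: T₂ = T₁(V₁/V₂)^(n−1) = 435×(7.75)^0.59 = 1460 K; P₂ = P₁(V₁/V₂)^n = 12400 kPa.
For an ideal gas ΔU = nCvΔT with Cv = (5/2)R = 20.8 J/(mol·K).
ΔU = 4.99×20.8×(1460−435) = 106000 J.

106000 J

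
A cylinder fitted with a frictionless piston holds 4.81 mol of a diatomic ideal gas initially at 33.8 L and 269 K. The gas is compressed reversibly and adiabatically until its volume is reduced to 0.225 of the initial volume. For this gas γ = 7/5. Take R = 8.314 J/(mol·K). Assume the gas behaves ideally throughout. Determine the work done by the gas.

-21900 J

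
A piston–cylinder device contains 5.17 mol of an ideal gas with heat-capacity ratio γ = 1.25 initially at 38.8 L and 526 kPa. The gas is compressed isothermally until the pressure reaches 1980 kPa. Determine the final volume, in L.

T₁ = P₁V₁/(nR) = 526×38.8/(5.17×8.314) = 475 K.
Isothermal: T stays 475 K; PV = const ⇒ V₂ = 10.3 L, P₂ = 1980 kPa.

10.3 L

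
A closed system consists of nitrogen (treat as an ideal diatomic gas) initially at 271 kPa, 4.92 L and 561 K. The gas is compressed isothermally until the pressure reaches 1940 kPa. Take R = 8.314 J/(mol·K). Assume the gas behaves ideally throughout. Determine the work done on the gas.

n = P₁V₁/(RT₁) = 271×4.92/(8.314×561) = 0.286 mol.
Isothermal: T stays 561 K; PV = const ⇒ V₂ = 0.687 L, P₂ = 1940 kPa.
W = nRT ln(V₂/V₁) = 0.286×8.314×561×ln(0.140) = -2620 J.
Work done on the gas = −W_by = 2620 J.

2620 J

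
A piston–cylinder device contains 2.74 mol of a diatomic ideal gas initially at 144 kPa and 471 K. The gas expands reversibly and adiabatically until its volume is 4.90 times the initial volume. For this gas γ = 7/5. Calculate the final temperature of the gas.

249 K

V₁ = nRT₁/P₁ = 2.74×8.314×471/144 = 74.5 L.
Adiabatic: TV^(γ−1) = const ⇒ T₂ = 471×(0.204)^0.400 = 249 K; PV^γ = const ⇒ P₂ = 15.6 kPa.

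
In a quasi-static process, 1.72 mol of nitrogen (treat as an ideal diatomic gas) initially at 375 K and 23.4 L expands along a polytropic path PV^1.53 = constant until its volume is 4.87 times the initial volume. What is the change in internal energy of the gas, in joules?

-7610 J

P₁ = nRT₁/V₁ = 1.72×8.314×375/23.4 = 229 kPa.
Polytropic n=1.53: T₂ = T₁(V₁/V₂)^(n−1) = 375×(0.205)^0.53 = 162 K; P₂ = P₁(V₁/V₂)^n = 20.3 kPa.
For an ideal gas ΔU = nCvΔT with Cv = (5/2)R = 20.8 J/(mol·K).
ΔU = 1.72×20.8×(162−375) = -7610 J.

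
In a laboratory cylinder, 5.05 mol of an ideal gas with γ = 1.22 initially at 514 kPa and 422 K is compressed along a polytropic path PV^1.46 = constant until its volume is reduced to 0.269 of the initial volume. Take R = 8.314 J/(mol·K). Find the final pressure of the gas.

V₁ = nRT₁/P₁ = 5.05×8.314×422/514 = 34.5 L.
Polytropic n=1.46: T₂ = T₁(V₁/V₂)^(n−1) = 422×(3.72)^0.46 = 772 K; P₂ = P₁(V₁/V₂)^n = 3500 kPa.

3500 kPa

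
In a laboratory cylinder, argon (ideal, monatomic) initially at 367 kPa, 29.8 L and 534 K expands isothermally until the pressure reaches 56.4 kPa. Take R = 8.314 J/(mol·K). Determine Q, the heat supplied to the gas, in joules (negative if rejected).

20500 J

n = P₁V₁/(RT₁) = 367×29.8/(8.314×534) = 2.46 mol.
Isothermal: T stays 534 K; PV = const ⇒ V₂ = 194 L, P₂ = 56.4 kPa.
ΔU = 0 (ideal gas, T constant).
W = nRT ln(V₂/V₁) = 2.46×8.314×534×ln(6.51) = 20500 J.
Q = ΔU + W = 20500 J.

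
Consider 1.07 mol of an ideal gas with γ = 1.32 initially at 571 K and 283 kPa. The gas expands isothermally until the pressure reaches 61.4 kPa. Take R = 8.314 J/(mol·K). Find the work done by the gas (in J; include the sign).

V₁ = nRT₁/P₁ = 1.07×8.314×571/283 = 17.9 L.
Isothermal: T stays 571 K; PV = const ⇒ V₂ = 82.7 L, P₂ = 61.4 kPa.
W = nRT ln(V₂/V₁) = 1.07×8.314×571×ln(4.61) = 7760 J.

7760 J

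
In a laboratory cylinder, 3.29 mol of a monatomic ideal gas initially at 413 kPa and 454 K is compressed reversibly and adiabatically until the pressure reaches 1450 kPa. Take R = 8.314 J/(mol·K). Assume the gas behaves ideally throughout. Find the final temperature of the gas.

V₁ = nRT₁/P₁ = 3.29×8.314×454/413 = 30.1 L.
Adiabatic: T₂/T₁ = (P₂/P₁)^((γ−1)/γ) ⇒ T₂ = 454×(3.51)^0.400 = 750 K; V₂ = 14.2 L.

750 K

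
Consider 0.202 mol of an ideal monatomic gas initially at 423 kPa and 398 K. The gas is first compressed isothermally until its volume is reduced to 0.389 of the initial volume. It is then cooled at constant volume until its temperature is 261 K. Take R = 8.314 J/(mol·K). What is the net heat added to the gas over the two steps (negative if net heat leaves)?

-976 J

V₁ = nRT₁/P₁ = 0.202×8.314×398/423 = 1.58 L.
Step 1 — Isothermal: T stays 398 K; PV = const ⇒ V₂ = 0.615 L, P₂ = 1090 kPa.
ΔU = 0 (ideal gas, T constant).
W = nRT ln(V₂/V₁) = 0.202×8.314×398×ln(0.389) = -631 J.
Q = ΔU + W = -631 J.
State after step 1: P = 1090 kPa, V = 0.615 L, T = 398 K.
Step 2 — Isochoric: V stays 0.615 L; P/T = const ⇒ T₂ = 261 K, P₂ = 713 kPa.
W = 0 (no volume change).
ΔU = nCvΔT = 0.202×12.5×(261−398) = -345 J.
Q = ΔU = -345 J.
Net over both steps: W = -631 J, Q = -976 J, ΔU = -345 J.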